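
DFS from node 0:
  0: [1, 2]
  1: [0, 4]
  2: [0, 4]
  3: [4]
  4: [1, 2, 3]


Visit 0, push [2, 1]
Visit 1, push [4]
Visit 4, push [3, 2]
Visit 2, push []
Visit 3, push []

DFS order: [0, 1, 4, 2, 3]


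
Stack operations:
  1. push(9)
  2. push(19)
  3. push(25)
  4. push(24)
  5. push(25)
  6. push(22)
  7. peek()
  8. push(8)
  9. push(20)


push(9) -> [9]
push(19) -> [9, 19]
push(25) -> [9, 19, 25]
push(24) -> [9, 19, 25, 24]
push(25) -> [9, 19, 25, 24, 25]
push(22) -> [9, 19, 25, 24, 25, 22]
peek()->22
push(8) -> [9, 19, 25, 24, 25, 22, 8]
push(20) -> [9, 19, 25, 24, 25, 22, 8, 20]

Final stack: [9, 19, 25, 24, 25, 22, 8, 20]


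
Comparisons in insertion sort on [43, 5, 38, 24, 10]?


Algorithm: insertion sort
Input: [43, 5, 38, 24, 10]
Sorted: [5, 10, 24, 38, 43]

10


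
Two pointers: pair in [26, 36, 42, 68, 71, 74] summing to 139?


lo=0(26)+hi=5(74)=100
lo=1(36)+hi=5(74)=110
lo=2(42)+hi=5(74)=116
lo=3(68)+hi=5(74)=142
lo=3(68)+hi=4(71)=139

Yes: 68+71=139


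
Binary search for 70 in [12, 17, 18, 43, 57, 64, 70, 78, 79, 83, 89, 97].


Step 1: lo=0, hi=11, mid=5, val=64
Step 2: lo=6, hi=11, mid=8, val=79
Step 3: lo=6, hi=7, mid=6, val=70

Found at index 6


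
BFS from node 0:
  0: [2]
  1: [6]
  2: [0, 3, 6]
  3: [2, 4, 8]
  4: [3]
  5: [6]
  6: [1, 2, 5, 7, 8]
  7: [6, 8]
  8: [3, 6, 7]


Visit 0, enqueue [2]
Visit 2, enqueue [3, 6]
Visit 3, enqueue [4, 8]
Visit 6, enqueue [1, 5, 7]
Visit 4, enqueue []
Visit 8, enqueue []
Visit 1, enqueue []
Visit 5, enqueue []
Visit 7, enqueue []

BFS order: [0, 2, 3, 6, 4, 8, 1, 5, 7]


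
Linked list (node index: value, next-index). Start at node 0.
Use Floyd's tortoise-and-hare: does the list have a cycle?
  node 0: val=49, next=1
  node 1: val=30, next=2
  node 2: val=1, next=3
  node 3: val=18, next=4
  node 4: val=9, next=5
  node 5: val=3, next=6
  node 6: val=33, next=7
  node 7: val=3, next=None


Floyd's tortoise (slow, +1) and hare (fast, +2):
  init: slow=0, fast=0
  step 1: slow=1, fast=2
  step 2: slow=2, fast=4
  step 3: slow=3, fast=6
  step 4: fast 6->7->None, no cycle

Cycle: no


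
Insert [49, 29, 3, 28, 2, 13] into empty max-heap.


Insert 49: [49]
Insert 29: [49, 29]
Insert 3: [49, 29, 3]
Insert 28: [49, 29, 3, 28]
Insert 2: [49, 29, 3, 28, 2]
Insert 13: [49, 29, 13, 28, 2, 3]

Final heap: [49, 29, 13, 28, 2, 3]


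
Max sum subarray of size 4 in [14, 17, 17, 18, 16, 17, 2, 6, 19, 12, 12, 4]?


[0:4]: 66
[1:5]: 68
[2:6]: 68
[3:7]: 53
[4:8]: 41
[5:9]: 44
[6:10]: 39
[7:11]: 49
[8:12]: 47

Max: 68 at [1:5]


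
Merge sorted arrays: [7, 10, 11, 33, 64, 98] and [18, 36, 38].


Take 7 from A
Take 10 from A
Take 11 from A
Take 18 from B
Take 33 from A
Take 36 from B
Take 38 from B

Merged: [7, 10, 11, 18, 33, 36, 38, 64, 98]


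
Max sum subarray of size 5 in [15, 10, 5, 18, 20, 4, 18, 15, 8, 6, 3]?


[0:5]: 68
[1:6]: 57
[2:7]: 65
[3:8]: 75
[4:9]: 65
[5:10]: 51
[6:11]: 50

Max: 75 at [3:8]


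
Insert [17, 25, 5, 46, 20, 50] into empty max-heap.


Insert 17: [17]
Insert 25: [25, 17]
Insert 5: [25, 17, 5]
Insert 46: [46, 25, 5, 17]
Insert 20: [46, 25, 5, 17, 20]
Insert 50: [50, 25, 46, 17, 20, 5]

Final heap: [50, 25, 46, 17, 20, 5]


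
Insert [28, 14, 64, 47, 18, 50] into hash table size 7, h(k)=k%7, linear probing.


Insert 28: h=0 -> slot 0
Insert 14: h=0, 1 probes -> slot 1
Insert 64: h=1, 1 probes -> slot 2
Insert 47: h=5 -> slot 5
Insert 18: h=4 -> slot 4
Insert 50: h=1, 2 probes -> slot 3

Table: [28, 14, 64, 50, 18, 47, None]


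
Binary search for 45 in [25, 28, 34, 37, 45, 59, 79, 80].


Step 1: lo=0, hi=7, mid=3, val=37
Step 2: lo=4, hi=7, mid=5, val=59
Step 3: lo=4, hi=4, mid=4, val=45

Found at index 4


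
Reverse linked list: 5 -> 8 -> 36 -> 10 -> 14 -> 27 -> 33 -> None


Step 1: curr=5, set curr.next=prev(None) | reversed so far: 5
Step 2: curr=8, set curr.next=prev(5) | reversed so far: 8 -> 5
Step 3: curr=36, set curr.next=prev(8) | reversed so far: 36 -> 8 -> 5
Step 4: curr=10, set curr.next=prev(36) | reversed so far: 10 -> 36 -> 8 -> 5
Step 5: curr=14, set curr.next=prev(10) | reversed so far: 14 -> 10 -> 36 -> 8 -> 5
Step 6: curr=27, set curr.next=prev(14) | reversed so far: 27 -> 14 -> 10 -> 36 -> 8 -> 5
Step 7: curr=33, set curr.next=prev(27) | reversed so far: 33 -> 27 -> 14 -> 10 -> 36 -> 8 -> 5

33 -> 27 -> 14 -> 10 -> 36 -> 8 -> 5 -> None


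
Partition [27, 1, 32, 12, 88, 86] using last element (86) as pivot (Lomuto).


Pivot: 86
  27 <= 86: advance i (no swap)
  1 <= 86: advance i (no swap)
  32 <= 86: advance i (no swap)
  12 <= 86: advance i (no swap)
Place pivot at 4: [27, 1, 32, 12, 86, 88]

Partitioned: [27, 1, 32, 12, 86, 88]


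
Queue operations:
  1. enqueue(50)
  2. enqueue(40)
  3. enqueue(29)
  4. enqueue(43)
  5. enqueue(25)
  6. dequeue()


enqueue(50) -> [50]
enqueue(40) -> [50, 40]
enqueue(29) -> [50, 40, 29]
enqueue(43) -> [50, 40, 29, 43]
enqueue(25) -> [50, 40, 29, 43, 25]
dequeue()->50, [40, 29, 43, 25]

Final queue: [40, 29, 43, 25]


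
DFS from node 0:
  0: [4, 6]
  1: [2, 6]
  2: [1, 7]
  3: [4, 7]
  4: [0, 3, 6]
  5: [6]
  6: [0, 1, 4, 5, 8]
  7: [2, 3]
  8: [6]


Visit 0, push [6, 4]
Visit 4, push [6, 3]
Visit 3, push [7]
Visit 7, push [2]
Visit 2, push [1]
Visit 1, push [6]
Visit 6, push [8, 5]
Visit 5, push []
Visit 8, push []

DFS order: [0, 4, 3, 7, 2, 1, 6, 5, 8]


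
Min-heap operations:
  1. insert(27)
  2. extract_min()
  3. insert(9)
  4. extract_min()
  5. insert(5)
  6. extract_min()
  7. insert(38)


insert(27) -> [27]
extract_min()->27, []
insert(9) -> [9]
extract_min()->9, []
insert(5) -> [5]
extract_min()->5, []
insert(38) -> [38]

Final heap: [38]


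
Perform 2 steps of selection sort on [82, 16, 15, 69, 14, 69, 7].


Initial: [82, 16, 15, 69, 14, 69, 7]
Step 1: min=7 at 6
  Swap: [7, 16, 15, 69, 14, 69, 82]
Step 2: min=14 at 4
  Swap: [7, 14, 15, 69, 16, 69, 82]

After 2 steps: [7, 14, 15, 69, 16, 69, 82]


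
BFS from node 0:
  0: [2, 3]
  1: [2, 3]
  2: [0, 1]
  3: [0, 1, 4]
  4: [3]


Visit 0, enqueue [2, 3]
Visit 2, enqueue [1]
Visit 3, enqueue [4]
Visit 1, enqueue []
Visit 4, enqueue []

BFS order: [0, 2, 3, 1, 4]


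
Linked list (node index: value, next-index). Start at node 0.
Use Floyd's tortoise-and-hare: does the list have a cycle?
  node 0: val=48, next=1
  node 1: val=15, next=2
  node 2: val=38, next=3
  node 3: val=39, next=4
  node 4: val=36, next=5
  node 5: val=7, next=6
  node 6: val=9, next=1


Floyd's tortoise (slow, +1) and hare (fast, +2):
  init: slow=0, fast=0
  step 1: slow=1, fast=2
  step 2: slow=2, fast=4
  step 3: slow=3, fast=6
  step 4: slow=4, fast=2
  step 5: slow=5, fast=4
  step 6: slow=6, fast=6
  slow == fast at node 6: cycle detected

Cycle: yes


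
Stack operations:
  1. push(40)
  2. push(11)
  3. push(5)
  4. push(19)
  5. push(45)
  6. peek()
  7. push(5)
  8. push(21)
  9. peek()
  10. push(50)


push(40) -> [40]
push(11) -> [40, 11]
push(5) -> [40, 11, 5]
push(19) -> [40, 11, 5, 19]
push(45) -> [40, 11, 5, 19, 45]
peek()->45
push(5) -> [40, 11, 5, 19, 45, 5]
push(21) -> [40, 11, 5, 19, 45, 5, 21]
peek()->21
push(50) -> [40, 11, 5, 19, 45, 5, 21, 50]

Final stack: [40, 11, 5, 19, 45, 5, 21, 50]


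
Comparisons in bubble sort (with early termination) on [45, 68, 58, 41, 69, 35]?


Algorithm: bubble sort (with early termination)
Input: [45, 68, 58, 41, 69, 35]
Sorted: [35, 41, 45, 58, 68, 69]

15


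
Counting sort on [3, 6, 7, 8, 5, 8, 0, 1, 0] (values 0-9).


Input: [3, 6, 7, 8, 5, 8, 0, 1, 0]
Counts: [2, 1, 0, 1, 0, 1, 1, 1, 2, 0]

Sorted: [0, 0, 1, 3, 5, 6, 7, 8, 8]


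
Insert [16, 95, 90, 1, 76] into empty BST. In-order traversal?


Insert 16: root
Insert 95: R from 16
Insert 90: R from 16 -> L from 95
Insert 1: L from 16
Insert 76: R from 16 -> L from 95 -> L from 90

In-order: [1, 16, 76, 90, 95]


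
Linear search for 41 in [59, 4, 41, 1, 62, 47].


i=0: 59!=41
i=1: 4!=41
i=2: 41==41 found!

Found at 2, 3 comps


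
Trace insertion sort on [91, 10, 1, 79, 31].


Initial: [91, 10, 1, 79, 31]
Insert 10: [10, 91, 1, 79, 31]
Insert 1: [1, 10, 91, 79, 31]
Insert 79: [1, 10, 79, 91, 31]
Insert 31: [1, 10, 31, 79, 91]

Sorted: [1, 10, 31, 79, 91]


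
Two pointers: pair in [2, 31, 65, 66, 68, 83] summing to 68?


lo=0(2)+hi=5(83)=85
lo=0(2)+hi=4(68)=70
lo=0(2)+hi=3(66)=68

Yes: 2+66=68


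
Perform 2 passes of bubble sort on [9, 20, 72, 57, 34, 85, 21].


Initial: [9, 20, 72, 57, 34, 85, 21]
Pass 1: [9, 20, 57, 34, 72, 21, 85] (3 swaps)
Pass 2: [9, 20, 34, 57, 21, 72, 85] (2 swaps)

After 2 passes: [9, 20, 34, 57, 21, 72, 85]


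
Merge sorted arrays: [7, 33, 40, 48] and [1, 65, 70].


Take 1 from B
Take 7 from A
Take 33 from A
Take 40 from A
Take 48 from A

Merged: [1, 7, 33, 40, 48, 65, 70]


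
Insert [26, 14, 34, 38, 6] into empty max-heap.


Insert 26: [26]
Insert 14: [26, 14]
Insert 34: [34, 14, 26]
Insert 38: [38, 34, 26, 14]
Insert 6: [38, 34, 26, 14, 6]

Final heap: [38, 34, 26, 14, 6]


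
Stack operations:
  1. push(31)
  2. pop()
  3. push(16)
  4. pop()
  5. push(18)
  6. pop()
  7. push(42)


push(31) -> [31]
pop()->31, []
push(16) -> [16]
pop()->16, []
push(18) -> [18]
pop()->18, []
push(42) -> [42]

Final stack: [42]


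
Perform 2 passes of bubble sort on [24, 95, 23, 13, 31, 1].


Initial: [24, 95, 23, 13, 31, 1]
Pass 1: [24, 23, 13, 31, 1, 95] (4 swaps)
Pass 2: [23, 13, 24, 1, 31, 95] (3 swaps)

After 2 passes: [23, 13, 24, 1, 31, 95]


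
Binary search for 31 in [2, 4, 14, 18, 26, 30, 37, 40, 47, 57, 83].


Step 1: lo=0, hi=10, mid=5, val=30
Step 2: lo=6, hi=10, mid=8, val=47
Step 3: lo=6, hi=7, mid=6, val=37

Not found


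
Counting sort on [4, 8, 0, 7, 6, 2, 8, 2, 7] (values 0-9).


Input: [4, 8, 0, 7, 6, 2, 8, 2, 7]
Counts: [1, 0, 2, 0, 1, 0, 1, 2, 2, 0]

Sorted: [0, 2, 2, 4, 6, 7, 7, 8, 8]


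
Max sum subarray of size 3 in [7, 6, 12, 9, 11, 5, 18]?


[0:3]: 25
[1:4]: 27
[2:5]: 32
[3:6]: 25
[4:7]: 34

Max: 34 at [4:7]


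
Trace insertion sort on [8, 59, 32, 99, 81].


Initial: [8, 59, 32, 99, 81]
Insert 59: [8, 59, 32, 99, 81]
Insert 32: [8, 32, 59, 99, 81]
Insert 99: [8, 32, 59, 99, 81]
Insert 81: [8, 32, 59, 81, 99]

Sorted: [8, 32, 59, 81, 99]


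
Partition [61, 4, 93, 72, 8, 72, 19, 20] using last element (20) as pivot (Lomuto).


Pivot: 20
  4 <= 20: swap -> [4, 61, 93, 72, 8, 72, 19, 20]
  8 <= 20: swap -> [4, 8, 93, 72, 61, 72, 19, 20]
  19 <= 20: swap -> [4, 8, 19, 72, 61, 72, 93, 20]
Place pivot at 3: [4, 8, 19, 20, 61, 72, 93, 72]

Partitioned: [4, 8, 19, 20, 61, 72, 93, 72]


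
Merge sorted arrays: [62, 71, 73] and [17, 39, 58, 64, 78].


Take 17 from B
Take 39 from B
Take 58 from B
Take 62 from A
Take 64 from B
Take 71 from A
Take 73 from A

Merged: [17, 39, 58, 62, 64, 71, 73, 78]


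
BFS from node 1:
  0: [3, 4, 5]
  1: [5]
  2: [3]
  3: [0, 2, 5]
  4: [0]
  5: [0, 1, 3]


Visit 1, enqueue [5]
Visit 5, enqueue [0, 3]
Visit 0, enqueue [4]
Visit 3, enqueue [2]
Visit 4, enqueue []
Visit 2, enqueue []

BFS order: [1, 5, 0, 3, 4, 2]


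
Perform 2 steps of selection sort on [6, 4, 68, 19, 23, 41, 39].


Initial: [6, 4, 68, 19, 23, 41, 39]
Step 1: min=4 at 1
  Swap: [4, 6, 68, 19, 23, 41, 39]
Step 2: min=6 at 1
  Swap: [4, 6, 68, 19, 23, 41, 39]

After 2 steps: [4, 6, 68, 19, 23, 41, 39]


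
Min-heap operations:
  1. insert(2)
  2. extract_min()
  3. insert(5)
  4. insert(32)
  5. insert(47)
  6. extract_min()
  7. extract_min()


insert(2) -> [2]
extract_min()->2, []
insert(5) -> [5]
insert(32) -> [5, 32]
insert(47) -> [5, 32, 47]
extract_min()->5, [32, 47]
extract_min()->32, [47]

Final heap: [47]


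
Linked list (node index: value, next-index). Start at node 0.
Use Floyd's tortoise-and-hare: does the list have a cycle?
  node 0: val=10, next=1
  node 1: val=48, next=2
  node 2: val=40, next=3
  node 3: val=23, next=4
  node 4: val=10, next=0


Floyd's tortoise (slow, +1) and hare (fast, +2):
  init: slow=0, fast=0
  step 1: slow=1, fast=2
  step 2: slow=2, fast=4
  step 3: slow=3, fast=1
  step 4: slow=4, fast=3
  step 5: slow=0, fast=0
  slow == fast at node 0: cycle detected

Cycle: yes


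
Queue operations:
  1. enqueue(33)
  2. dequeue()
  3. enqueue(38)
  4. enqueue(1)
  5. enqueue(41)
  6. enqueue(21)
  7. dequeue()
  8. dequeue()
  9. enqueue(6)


enqueue(33) -> [33]
dequeue()->33, []
enqueue(38) -> [38]
enqueue(1) -> [38, 1]
enqueue(41) -> [38, 1, 41]
enqueue(21) -> [38, 1, 41, 21]
dequeue()->38, [1, 41, 21]
dequeue()->1, [41, 21]
enqueue(6) -> [41, 21, 6]

Final queue: [41, 21, 6]


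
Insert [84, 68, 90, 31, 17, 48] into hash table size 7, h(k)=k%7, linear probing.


Insert 84: h=0 -> slot 0
Insert 68: h=5 -> slot 5
Insert 90: h=6 -> slot 6
Insert 31: h=3 -> slot 3
Insert 17: h=3, 1 probes -> slot 4
Insert 48: h=6, 2 probes -> slot 1

Table: [84, 48, None, 31, 17, 68, 90]


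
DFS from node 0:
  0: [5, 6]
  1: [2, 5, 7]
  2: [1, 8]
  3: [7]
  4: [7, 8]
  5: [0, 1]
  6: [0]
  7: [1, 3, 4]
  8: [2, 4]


Visit 0, push [6, 5]
Visit 5, push [1]
Visit 1, push [7, 2]
Visit 2, push [8]
Visit 8, push [4]
Visit 4, push [7]
Visit 7, push [3]
Visit 3, push []
Visit 6, push []

DFS order: [0, 5, 1, 2, 8, 4, 7, 3, 6]


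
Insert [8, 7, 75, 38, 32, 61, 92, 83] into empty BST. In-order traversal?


Insert 8: root
Insert 7: L from 8
Insert 75: R from 8
Insert 38: R from 8 -> L from 75
Insert 32: R from 8 -> L from 75 -> L from 38
Insert 61: R from 8 -> L from 75 -> R from 38
Insert 92: R from 8 -> R from 75
Insert 83: R from 8 -> R from 75 -> L from 92

In-order: [7, 8, 32, 38, 61, 75, 83, 92]


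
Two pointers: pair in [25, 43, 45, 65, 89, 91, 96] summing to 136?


lo=0(25)+hi=6(96)=121
lo=1(43)+hi=6(96)=139
lo=1(43)+hi=5(91)=134
lo=2(45)+hi=5(91)=136

Yes: 45+91=136


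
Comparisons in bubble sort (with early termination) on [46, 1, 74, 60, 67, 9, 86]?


Algorithm: bubble sort (with early termination)
Input: [46, 1, 74, 60, 67, 9, 86]
Sorted: [1, 9, 46, 60, 67, 74, 86]

20


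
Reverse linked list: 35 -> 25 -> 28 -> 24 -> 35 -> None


Step 1: curr=35, set curr.next=prev(None) | reversed so far: 35
Step 2: curr=25, set curr.next=prev(35) | reversed so far: 25 -> 35
Step 3: curr=28, set curr.next=prev(25) | reversed so far: 28 -> 25 -> 35
Step 4: curr=24, set curr.next=prev(28) | reversed so far: 24 -> 28 -> 25 -> 35
Step 5: curr=35, set curr.next=prev(24) | reversed so far: 35 -> 24 -> 28 -> 25 -> 35

35 -> 24 -> 28 -> 25 -> 35 -> None


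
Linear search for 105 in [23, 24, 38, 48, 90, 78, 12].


i=0: 23!=105
i=1: 24!=105
i=2: 38!=105
i=3: 48!=105
i=4: 90!=105
i=5: 78!=105
i=6: 12!=105

Not found, 7 comps


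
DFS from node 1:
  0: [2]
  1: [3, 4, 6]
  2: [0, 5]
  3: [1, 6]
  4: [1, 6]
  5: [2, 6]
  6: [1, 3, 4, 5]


Visit 1, push [6, 4, 3]
Visit 3, push [6]
Visit 6, push [5, 4]
Visit 4, push []
Visit 5, push [2]
Visit 2, push [0]
Visit 0, push []

DFS order: [1, 3, 6, 4, 5, 2, 0]


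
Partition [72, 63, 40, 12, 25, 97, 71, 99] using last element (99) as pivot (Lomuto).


Pivot: 99
  72 <= 99: advance i (no swap)
  63 <= 99: advance i (no swap)
  40 <= 99: advance i (no swap)
  12 <= 99: advance i (no swap)
  25 <= 99: advance i (no swap)
  97 <= 99: advance i (no swap)
  71 <= 99: advance i (no swap)
Place pivot at 7: [72, 63, 40, 12, 25, 97, 71, 99]

Partitioned: [72, 63, 40, 12, 25, 97, 71, 99]


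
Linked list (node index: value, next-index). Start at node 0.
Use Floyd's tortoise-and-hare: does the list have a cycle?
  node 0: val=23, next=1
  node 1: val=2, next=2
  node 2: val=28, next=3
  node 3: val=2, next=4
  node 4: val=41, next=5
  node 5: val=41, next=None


Floyd's tortoise (slow, +1) and hare (fast, +2):
  init: slow=0, fast=0
  step 1: slow=1, fast=2
  step 2: slow=2, fast=4
  step 3: fast 4->5->None, no cycle

Cycle: no


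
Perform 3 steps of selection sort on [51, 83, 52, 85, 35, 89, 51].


Initial: [51, 83, 52, 85, 35, 89, 51]
Step 1: min=35 at 4
  Swap: [35, 83, 52, 85, 51, 89, 51]
Step 2: min=51 at 4
  Swap: [35, 51, 52, 85, 83, 89, 51]
Step 3: min=51 at 6
  Swap: [35, 51, 51, 85, 83, 89, 52]

After 3 steps: [35, 51, 51, 85, 83, 89, 52]


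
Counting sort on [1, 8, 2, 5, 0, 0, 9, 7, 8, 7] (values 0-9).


Input: [1, 8, 2, 5, 0, 0, 9, 7, 8, 7]
Counts: [2, 1, 1, 0, 0, 1, 0, 2, 2, 1]

Sorted: [0, 0, 1, 2, 5, 7, 7, 8, 8, 9]


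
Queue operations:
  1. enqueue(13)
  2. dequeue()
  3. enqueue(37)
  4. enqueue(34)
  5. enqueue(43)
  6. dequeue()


enqueue(13) -> [13]
dequeue()->13, []
enqueue(37) -> [37]
enqueue(34) -> [37, 34]
enqueue(43) -> [37, 34, 43]
dequeue()->37, [34, 43]

Final queue: [34, 43]


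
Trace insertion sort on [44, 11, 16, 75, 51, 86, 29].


Initial: [44, 11, 16, 75, 51, 86, 29]
Insert 11: [11, 44, 16, 75, 51, 86, 29]
Insert 16: [11, 16, 44, 75, 51, 86, 29]
Insert 75: [11, 16, 44, 75, 51, 86, 29]
Insert 51: [11, 16, 44, 51, 75, 86, 29]
Insert 86: [11, 16, 44, 51, 75, 86, 29]
Insert 29: [11, 16, 29, 44, 51, 75, 86]

Sorted: [11, 16, 29, 44, 51, 75, 86]


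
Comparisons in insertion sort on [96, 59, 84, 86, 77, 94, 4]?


Algorithm: insertion sort
Input: [96, 59, 84, 86, 77, 94, 4]
Sorted: [4, 59, 77, 84, 86, 94, 96]

17


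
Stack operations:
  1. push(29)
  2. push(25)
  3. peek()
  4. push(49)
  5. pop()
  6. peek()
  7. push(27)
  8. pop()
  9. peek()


push(29) -> [29]
push(25) -> [29, 25]
peek()->25
push(49) -> [29, 25, 49]
pop()->49, [29, 25]
peek()->25
push(27) -> [29, 25, 27]
pop()->27, [29, 25]
peek()->25

Final stack: [29, 25]


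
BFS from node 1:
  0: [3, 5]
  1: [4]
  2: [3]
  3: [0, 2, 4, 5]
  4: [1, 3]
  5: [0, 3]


Visit 1, enqueue [4]
Visit 4, enqueue [3]
Visit 3, enqueue [0, 2, 5]
Visit 0, enqueue []
Visit 2, enqueue []
Visit 5, enqueue []

BFS order: [1, 4, 3, 0, 2, 5]


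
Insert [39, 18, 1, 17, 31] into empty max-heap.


Insert 39: [39]
Insert 18: [39, 18]
Insert 1: [39, 18, 1]
Insert 17: [39, 18, 1, 17]
Insert 31: [39, 31, 1, 17, 18]

Final heap: [39, 31, 1, 17, 18]


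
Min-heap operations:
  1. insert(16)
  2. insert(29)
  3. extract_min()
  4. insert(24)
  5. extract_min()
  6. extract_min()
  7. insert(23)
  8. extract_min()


insert(16) -> [16]
insert(29) -> [16, 29]
extract_min()->16, [29]
insert(24) -> [24, 29]
extract_min()->24, [29]
extract_min()->29, []
insert(23) -> [23]
extract_min()->23, []

Final heap: []


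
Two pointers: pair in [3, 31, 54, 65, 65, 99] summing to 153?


lo=0(3)+hi=5(99)=102
lo=1(31)+hi=5(99)=130
lo=2(54)+hi=5(99)=153

Yes: 54+99=153


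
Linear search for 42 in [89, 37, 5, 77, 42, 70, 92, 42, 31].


i=0: 89!=42
i=1: 37!=42
i=2: 5!=42
i=3: 77!=42
i=4: 42==42 found!

Found at 4, 5 comps


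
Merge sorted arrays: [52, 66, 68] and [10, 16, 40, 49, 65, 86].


Take 10 from B
Take 16 from B
Take 40 from B
Take 49 from B
Take 52 from A
Take 65 from B
Take 66 from A
Take 68 from A

Merged: [10, 16, 40, 49, 52, 65, 66, 68, 86]


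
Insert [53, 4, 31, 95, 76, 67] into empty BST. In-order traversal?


Insert 53: root
Insert 4: L from 53
Insert 31: L from 53 -> R from 4
Insert 95: R from 53
Insert 76: R from 53 -> L from 95
Insert 67: R from 53 -> L from 95 -> L from 76

In-order: [4, 31, 53, 67, 76, 95]


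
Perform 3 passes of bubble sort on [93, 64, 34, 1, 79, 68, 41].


Initial: [93, 64, 34, 1, 79, 68, 41]
Pass 1: [64, 34, 1, 79, 68, 41, 93] (6 swaps)
Pass 2: [34, 1, 64, 68, 41, 79, 93] (4 swaps)
Pass 3: [1, 34, 64, 41, 68, 79, 93] (2 swaps)

After 3 passes: [1, 34, 64, 41, 68, 79, 93]


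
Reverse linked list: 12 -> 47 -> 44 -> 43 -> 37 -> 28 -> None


Step 1: curr=12, set curr.next=prev(None) | reversed so far: 12
Step 2: curr=47, set curr.next=prev(12) | reversed so far: 47 -> 12
Step 3: curr=44, set curr.next=prev(47) | reversed so far: 44 -> 47 -> 12
Step 4: curr=43, set curr.next=prev(44) | reversed so far: 43 -> 44 -> 47 -> 12
Step 5: curr=37, set curr.next=prev(43) | reversed so far: 37 -> 43 -> 44 -> 47 -> 12
Step 6: curr=28, set curr.next=prev(37) | reversed so far: 28 -> 37 -> 43 -> 44 -> 47 -> 12

28 -> 37 -> 43 -> 44 -> 47 -> 12 -> None


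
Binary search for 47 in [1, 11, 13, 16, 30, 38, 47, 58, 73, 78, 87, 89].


Step 1: lo=0, hi=11, mid=5, val=38
Step 2: lo=6, hi=11, mid=8, val=73
Step 3: lo=6, hi=7, mid=6, val=47

Found at index 6


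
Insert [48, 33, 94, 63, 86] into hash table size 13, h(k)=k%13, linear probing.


Insert 48: h=9 -> slot 9
Insert 33: h=7 -> slot 7
Insert 94: h=3 -> slot 3
Insert 63: h=11 -> slot 11
Insert 86: h=8 -> slot 8

Table: [None, None, None, 94, None, None, None, 33, 86, 48, None, 63, None]


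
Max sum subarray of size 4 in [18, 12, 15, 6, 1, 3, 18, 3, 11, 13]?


[0:4]: 51
[1:5]: 34
[2:6]: 25
[3:7]: 28
[4:8]: 25
[5:9]: 35
[6:10]: 45

Max: 51 at [0:4]


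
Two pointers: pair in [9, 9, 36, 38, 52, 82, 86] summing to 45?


lo=0(9)+hi=6(86)=95
lo=0(9)+hi=5(82)=91
lo=0(9)+hi=4(52)=61
lo=0(9)+hi=3(38)=47
lo=0(9)+hi=2(36)=45

Yes: 9+36=45


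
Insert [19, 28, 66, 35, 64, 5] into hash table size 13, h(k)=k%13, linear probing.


Insert 19: h=6 -> slot 6
Insert 28: h=2 -> slot 2
Insert 66: h=1 -> slot 1
Insert 35: h=9 -> slot 9
Insert 64: h=12 -> slot 12
Insert 5: h=5 -> slot 5

Table: [None, 66, 28, None, None, 5, 19, None, None, 35, None, None, 64]


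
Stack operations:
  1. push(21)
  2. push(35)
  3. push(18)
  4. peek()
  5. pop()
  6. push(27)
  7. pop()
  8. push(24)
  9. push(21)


push(21) -> [21]
push(35) -> [21, 35]
push(18) -> [21, 35, 18]
peek()->18
pop()->18, [21, 35]
push(27) -> [21, 35, 27]
pop()->27, [21, 35]
push(24) -> [21, 35, 24]
push(21) -> [21, 35, 24, 21]

Final stack: [21, 35, 24, 21]


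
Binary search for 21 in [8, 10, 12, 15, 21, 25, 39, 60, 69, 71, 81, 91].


Step 1: lo=0, hi=11, mid=5, val=25
Step 2: lo=0, hi=4, mid=2, val=12
Step 3: lo=3, hi=4, mid=3, val=15
Step 4: lo=4, hi=4, mid=4, val=21

Found at index 4


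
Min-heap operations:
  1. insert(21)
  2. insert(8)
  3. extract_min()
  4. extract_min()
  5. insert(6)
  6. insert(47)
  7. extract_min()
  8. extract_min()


insert(21) -> [21]
insert(8) -> [8, 21]
extract_min()->8, [21]
extract_min()->21, []
insert(6) -> [6]
insert(47) -> [6, 47]
extract_min()->6, [47]
extract_min()->47, []

Final heap: []


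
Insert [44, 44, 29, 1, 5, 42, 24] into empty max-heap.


Insert 44: [44]
Insert 44: [44, 44]
Insert 29: [44, 44, 29]
Insert 1: [44, 44, 29, 1]
Insert 5: [44, 44, 29, 1, 5]
Insert 42: [44, 44, 42, 1, 5, 29]
Insert 24: [44, 44, 42, 1, 5, 29, 24]

Final heap: [44, 44, 42, 1, 5, 29, 24]


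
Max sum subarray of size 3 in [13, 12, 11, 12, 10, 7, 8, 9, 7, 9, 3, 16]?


[0:3]: 36
[1:4]: 35
[2:5]: 33
[3:6]: 29
[4:7]: 25
[5:8]: 24
[6:9]: 24
[7:10]: 25
[8:11]: 19
[9:12]: 28

Max: 36 at [0:3]


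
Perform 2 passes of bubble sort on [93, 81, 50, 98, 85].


Initial: [93, 81, 50, 98, 85]
Pass 1: [81, 50, 93, 85, 98] (3 swaps)
Pass 2: [50, 81, 85, 93, 98] (2 swaps)

After 2 passes: [50, 81, 85, 93, 98]


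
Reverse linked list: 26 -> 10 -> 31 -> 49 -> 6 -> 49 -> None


Step 1: curr=26, set curr.next=prev(None) | reversed so far: 26
Step 2: curr=10, set curr.next=prev(26) | reversed so far: 10 -> 26
Step 3: curr=31, set curr.next=prev(10) | reversed so far: 31 -> 10 -> 26
Step 4: curr=49, set curr.next=prev(31) | reversed so far: 49 -> 31 -> 10 -> 26
Step 5: curr=6, set curr.next=prev(49) | reversed so far: 6 -> 49 -> 31 -> 10 -> 26
Step 6: curr=49, set curr.next=prev(6) | reversed so far: 49 -> 6 -> 49 -> 31 -> 10 -> 26

49 -> 6 -> 49 -> 31 -> 10 -> 26 -> None


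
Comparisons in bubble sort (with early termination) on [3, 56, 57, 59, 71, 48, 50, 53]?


Algorithm: bubble sort (with early termination)
Input: [3, 56, 57, 59, 71, 48, 50, 53]
Sorted: [3, 48, 50, 53, 56, 57, 59, 71]

25


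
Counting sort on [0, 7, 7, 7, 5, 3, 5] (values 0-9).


Input: [0, 7, 7, 7, 5, 3, 5]
Counts: [1, 0, 0, 1, 0, 2, 0, 3, 0, 0]

Sorted: [0, 3, 5, 5, 7, 7, 7]


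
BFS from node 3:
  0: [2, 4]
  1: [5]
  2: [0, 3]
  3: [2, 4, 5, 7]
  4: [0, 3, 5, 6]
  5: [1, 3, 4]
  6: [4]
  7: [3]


Visit 3, enqueue [2, 4, 5, 7]
Visit 2, enqueue [0]
Visit 4, enqueue [6]
Visit 5, enqueue [1]
Visit 7, enqueue []
Visit 0, enqueue []
Visit 6, enqueue []
Visit 1, enqueue []

BFS order: [3, 2, 4, 5, 7, 0, 6, 1]


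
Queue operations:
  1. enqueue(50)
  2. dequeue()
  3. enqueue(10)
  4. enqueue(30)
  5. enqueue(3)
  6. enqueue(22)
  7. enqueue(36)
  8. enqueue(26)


enqueue(50) -> [50]
dequeue()->50, []
enqueue(10) -> [10]
enqueue(30) -> [10, 30]
enqueue(3) -> [10, 30, 3]
enqueue(22) -> [10, 30, 3, 22]
enqueue(36) -> [10, 30, 3, 22, 36]
enqueue(26) -> [10, 30, 3, 22, 36, 26]

Final queue: [10, 30, 3, 22, 36, 26]


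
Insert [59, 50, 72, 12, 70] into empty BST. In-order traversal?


Insert 59: root
Insert 50: L from 59
Insert 72: R from 59
Insert 12: L from 59 -> L from 50
Insert 70: R from 59 -> L from 72

In-order: [12, 50, 59, 70, 72]


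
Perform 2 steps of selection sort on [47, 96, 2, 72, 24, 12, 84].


Initial: [47, 96, 2, 72, 24, 12, 84]
Step 1: min=2 at 2
  Swap: [2, 96, 47, 72, 24, 12, 84]
Step 2: min=12 at 5
  Swap: [2, 12, 47, 72, 24, 96, 84]

After 2 steps: [2, 12, 47, 72, 24, 96, 84]


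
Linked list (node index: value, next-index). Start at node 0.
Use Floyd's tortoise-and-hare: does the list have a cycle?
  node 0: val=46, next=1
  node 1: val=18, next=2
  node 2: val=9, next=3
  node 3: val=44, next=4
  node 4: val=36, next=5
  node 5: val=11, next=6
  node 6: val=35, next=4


Floyd's tortoise (slow, +1) and hare (fast, +2):
  init: slow=0, fast=0
  step 1: slow=1, fast=2
  step 2: slow=2, fast=4
  step 3: slow=3, fast=6
  step 4: slow=4, fast=5
  step 5: slow=5, fast=4
  step 6: slow=6, fast=6
  slow == fast at node 6: cycle detected

Cycle: yes


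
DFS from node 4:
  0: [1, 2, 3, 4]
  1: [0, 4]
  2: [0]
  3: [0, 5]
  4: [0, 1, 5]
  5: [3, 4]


Visit 4, push [5, 1, 0]
Visit 0, push [3, 2, 1]
Visit 1, push []
Visit 2, push []
Visit 3, push [5]
Visit 5, push []

DFS order: [4, 0, 1, 2, 3, 5]


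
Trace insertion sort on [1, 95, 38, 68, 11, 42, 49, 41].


Initial: [1, 95, 38, 68, 11, 42, 49, 41]
Insert 95: [1, 95, 38, 68, 11, 42, 49, 41]
Insert 38: [1, 38, 95, 68, 11, 42, 49, 41]
Insert 68: [1, 38, 68, 95, 11, 42, 49, 41]
Insert 11: [1, 11, 38, 68, 95, 42, 49, 41]
Insert 42: [1, 11, 38, 42, 68, 95, 49, 41]
Insert 49: [1, 11, 38, 42, 49, 68, 95, 41]
Insert 41: [1, 11, 38, 41, 42, 49, 68, 95]

Sorted: [1, 11, 38, 41, 42, 49, 68, 95]


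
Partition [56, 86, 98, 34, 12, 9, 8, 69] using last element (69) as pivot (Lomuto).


Pivot: 69
  56 <= 69: advance i (no swap)
  34 <= 69: swap -> [56, 34, 98, 86, 12, 9, 8, 69]
  12 <= 69: swap -> [56, 34, 12, 86, 98, 9, 8, 69]
  9 <= 69: swap -> [56, 34, 12, 9, 98, 86, 8, 69]
  8 <= 69: swap -> [56, 34, 12, 9, 8, 86, 98, 69]
Place pivot at 5: [56, 34, 12, 9, 8, 69, 98, 86]

Partitioned: [56, 34, 12, 9, 8, 69, 98, 86]


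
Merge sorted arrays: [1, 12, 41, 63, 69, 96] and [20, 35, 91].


Take 1 from A
Take 12 from A
Take 20 from B
Take 35 from B
Take 41 from A
Take 63 from A
Take 69 from A
Take 91 from B

Merged: [1, 12, 20, 35, 41, 63, 69, 91, 96]


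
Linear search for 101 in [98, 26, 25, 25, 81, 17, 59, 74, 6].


i=0: 98!=101
i=1: 26!=101
i=2: 25!=101
i=3: 25!=101
i=4: 81!=101
i=5: 17!=101
i=6: 59!=101
i=7: 74!=101
i=8: 6!=101

Not found, 9 comps


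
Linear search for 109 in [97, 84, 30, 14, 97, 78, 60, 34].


i=0: 97!=109
i=1: 84!=109
i=2: 30!=109
i=3: 14!=109
i=4: 97!=109
i=5: 78!=109
i=6: 60!=109
i=7: 34!=109

Not found, 8 comps


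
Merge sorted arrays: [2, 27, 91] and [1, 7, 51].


Take 1 from B
Take 2 from A
Take 7 from B
Take 27 from A
Take 51 from B

Merged: [1, 2, 7, 27, 51, 91]


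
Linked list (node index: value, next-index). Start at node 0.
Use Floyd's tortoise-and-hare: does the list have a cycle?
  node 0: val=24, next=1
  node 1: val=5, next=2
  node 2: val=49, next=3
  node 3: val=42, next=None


Floyd's tortoise (slow, +1) and hare (fast, +2):
  init: slow=0, fast=0
  step 1: slow=1, fast=2
  step 2: fast 2->3->None, no cycle

Cycle: no


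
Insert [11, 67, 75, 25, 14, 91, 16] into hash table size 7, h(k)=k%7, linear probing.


Insert 11: h=4 -> slot 4
Insert 67: h=4, 1 probes -> slot 5
Insert 75: h=5, 1 probes -> slot 6
Insert 25: h=4, 3 probes -> slot 0
Insert 14: h=0, 1 probes -> slot 1
Insert 91: h=0, 2 probes -> slot 2
Insert 16: h=2, 1 probes -> slot 3

Table: [25, 14, 91, 16, 11, 67, 75]


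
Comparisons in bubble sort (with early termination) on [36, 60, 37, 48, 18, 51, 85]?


Algorithm: bubble sort (with early termination)
Input: [36, 60, 37, 48, 18, 51, 85]
Sorted: [18, 36, 37, 48, 51, 60, 85]

20


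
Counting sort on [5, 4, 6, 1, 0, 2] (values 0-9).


Input: [5, 4, 6, 1, 0, 2]
Counts: [1, 1, 1, 0, 1, 1, 1, 0, 0, 0]

Sorted: [0, 1, 2, 4, 5, 6]


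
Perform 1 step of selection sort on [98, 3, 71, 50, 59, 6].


Initial: [98, 3, 71, 50, 59, 6]
Step 1: min=3 at 1
  Swap: [3, 98, 71, 50, 59, 6]

After 1 step: [3, 98, 71, 50, 59, 6]


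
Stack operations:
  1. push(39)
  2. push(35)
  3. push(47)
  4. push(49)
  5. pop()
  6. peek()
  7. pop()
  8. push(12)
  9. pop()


push(39) -> [39]
push(35) -> [39, 35]
push(47) -> [39, 35, 47]
push(49) -> [39, 35, 47, 49]
pop()->49, [39, 35, 47]
peek()->47
pop()->47, [39, 35]
push(12) -> [39, 35, 12]
pop()->12, [39, 35]

Final stack: [39, 35]


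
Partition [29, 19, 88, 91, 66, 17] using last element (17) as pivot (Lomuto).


Pivot: 17
Place pivot at 0: [17, 19, 88, 91, 66, 29]

Partitioned: [17, 19, 88, 91, 66, 29]


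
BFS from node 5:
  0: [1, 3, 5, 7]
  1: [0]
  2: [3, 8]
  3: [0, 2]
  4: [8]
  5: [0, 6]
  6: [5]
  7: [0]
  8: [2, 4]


Visit 5, enqueue [0, 6]
Visit 0, enqueue [1, 3, 7]
Visit 6, enqueue []
Visit 1, enqueue []
Visit 3, enqueue [2]
Visit 7, enqueue []
Visit 2, enqueue [8]
Visit 8, enqueue [4]
Visit 4, enqueue []

BFS order: [5, 0, 6, 1, 3, 7, 2, 8, 4]


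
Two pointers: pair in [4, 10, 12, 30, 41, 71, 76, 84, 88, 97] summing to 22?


lo=0(4)+hi=9(97)=101
lo=0(4)+hi=8(88)=92
lo=0(4)+hi=7(84)=88
lo=0(4)+hi=6(76)=80
lo=0(4)+hi=5(71)=75
lo=0(4)+hi=4(41)=45
lo=0(4)+hi=3(30)=34
lo=0(4)+hi=2(12)=16
lo=1(10)+hi=2(12)=22

Yes: 10+12=22


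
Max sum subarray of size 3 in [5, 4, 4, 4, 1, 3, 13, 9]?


[0:3]: 13
[1:4]: 12
[2:5]: 9
[3:6]: 8
[4:7]: 17
[5:8]: 25

Max: 25 at [5:8]


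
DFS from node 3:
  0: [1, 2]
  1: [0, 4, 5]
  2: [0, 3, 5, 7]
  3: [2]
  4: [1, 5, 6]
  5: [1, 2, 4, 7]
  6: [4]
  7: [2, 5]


Visit 3, push [2]
Visit 2, push [7, 5, 0]
Visit 0, push [1]
Visit 1, push [5, 4]
Visit 4, push [6, 5]
Visit 5, push [7]
Visit 7, push []
Visit 6, push []

DFS order: [3, 2, 0, 1, 4, 5, 7, 6]


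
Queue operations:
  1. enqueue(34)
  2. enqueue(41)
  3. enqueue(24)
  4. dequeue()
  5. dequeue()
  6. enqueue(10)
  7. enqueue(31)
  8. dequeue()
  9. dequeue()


enqueue(34) -> [34]
enqueue(41) -> [34, 41]
enqueue(24) -> [34, 41, 24]
dequeue()->34, [41, 24]
dequeue()->41, [24]
enqueue(10) -> [24, 10]
enqueue(31) -> [24, 10, 31]
dequeue()->24, [10, 31]
dequeue()->10, [31]

Final queue: [31]


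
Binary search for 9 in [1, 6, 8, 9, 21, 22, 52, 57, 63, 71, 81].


Step 1: lo=0, hi=10, mid=5, val=22
Step 2: lo=0, hi=4, mid=2, val=8
Step 3: lo=3, hi=4, mid=3, val=9

Found at index 3


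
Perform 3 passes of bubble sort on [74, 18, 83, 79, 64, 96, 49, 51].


Initial: [74, 18, 83, 79, 64, 96, 49, 51]
Pass 1: [18, 74, 79, 64, 83, 49, 51, 96] (5 swaps)
Pass 2: [18, 74, 64, 79, 49, 51, 83, 96] (3 swaps)
Pass 3: [18, 64, 74, 49, 51, 79, 83, 96] (3 swaps)

After 3 passes: [18, 64, 74, 49, 51, 79, 83, 96]


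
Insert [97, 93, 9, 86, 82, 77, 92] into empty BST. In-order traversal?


Insert 97: root
Insert 93: L from 97
Insert 9: L from 97 -> L from 93
Insert 86: L from 97 -> L from 93 -> R from 9
Insert 82: L from 97 -> L from 93 -> R from 9 -> L from 86
Insert 77: L from 97 -> L from 93 -> R from 9 -> L from 86 -> L from 82
Insert 92: L from 97 -> L from 93 -> R from 9 -> R from 86

In-order: [9, 77, 82, 86, 92, 93, 97]


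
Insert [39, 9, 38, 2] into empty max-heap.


Insert 39: [39]
Insert 9: [39, 9]
Insert 38: [39, 9, 38]
Insert 2: [39, 9, 38, 2]

Final heap: [39, 9, 38, 2]


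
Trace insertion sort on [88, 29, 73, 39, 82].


Initial: [88, 29, 73, 39, 82]
Insert 29: [29, 88, 73, 39, 82]
Insert 73: [29, 73, 88, 39, 82]
Insert 39: [29, 39, 73, 88, 82]
Insert 82: [29, 39, 73, 82, 88]

Sorted: [29, 39, 73, 82, 88]


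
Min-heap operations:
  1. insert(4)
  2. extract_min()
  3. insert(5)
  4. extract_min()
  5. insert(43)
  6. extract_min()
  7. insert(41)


insert(4) -> [4]
extract_min()->4, []
insert(5) -> [5]
extract_min()->5, []
insert(43) -> [43]
extract_min()->43, []
insert(41) -> [41]

Final heap: [41]


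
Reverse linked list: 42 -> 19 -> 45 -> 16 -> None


Step 1: curr=42, set curr.next=prev(None) | reversed so far: 42
Step 2: curr=19, set curr.next=prev(42) | reversed so far: 19 -> 42
Step 3: curr=45, set curr.next=prev(19) | reversed so far: 45 -> 19 -> 42
Step 4: curr=16, set curr.next=prev(45) | reversed so far: 16 -> 45 -> 19 -> 42

16 -> 45 -> 19 -> 42 -> None


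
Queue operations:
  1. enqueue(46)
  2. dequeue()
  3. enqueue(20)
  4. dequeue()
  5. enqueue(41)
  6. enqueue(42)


enqueue(46) -> [46]
dequeue()->46, []
enqueue(20) -> [20]
dequeue()->20, []
enqueue(41) -> [41]
enqueue(42) -> [41, 42]

Final queue: [41, 42]


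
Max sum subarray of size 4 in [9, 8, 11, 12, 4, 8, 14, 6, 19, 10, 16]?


[0:4]: 40
[1:5]: 35
[2:6]: 35
[3:7]: 38
[4:8]: 32
[5:9]: 47
[6:10]: 49
[7:11]: 51

Max: 51 at [7:11]


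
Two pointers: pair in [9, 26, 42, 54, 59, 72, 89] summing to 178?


lo=0(9)+hi=6(89)=98
lo=1(26)+hi=6(89)=115
lo=2(42)+hi=6(89)=131
lo=3(54)+hi=6(89)=143
lo=4(59)+hi=6(89)=148
lo=5(72)+hi=6(89)=161

No pair found


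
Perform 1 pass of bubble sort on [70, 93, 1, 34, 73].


Initial: [70, 93, 1, 34, 73]
Pass 1: [70, 1, 34, 73, 93] (3 swaps)

After 1 pass: [70, 1, 34, 73, 93]


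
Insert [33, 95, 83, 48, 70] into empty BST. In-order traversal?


Insert 33: root
Insert 95: R from 33
Insert 83: R from 33 -> L from 95
Insert 48: R from 33 -> L from 95 -> L from 83
Insert 70: R from 33 -> L from 95 -> L from 83 -> R from 48

In-order: [33, 48, 70, 83, 95]


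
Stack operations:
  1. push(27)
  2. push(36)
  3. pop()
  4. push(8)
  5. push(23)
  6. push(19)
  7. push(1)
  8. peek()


push(27) -> [27]
push(36) -> [27, 36]
pop()->36, [27]
push(8) -> [27, 8]
push(23) -> [27, 8, 23]
push(19) -> [27, 8, 23, 19]
push(1) -> [27, 8, 23, 19, 1]
peek()->1

Final stack: [27, 8, 23, 19, 1]


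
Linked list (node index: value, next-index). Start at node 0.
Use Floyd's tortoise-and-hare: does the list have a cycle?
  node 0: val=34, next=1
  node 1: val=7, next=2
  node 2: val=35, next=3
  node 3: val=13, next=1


Floyd's tortoise (slow, +1) and hare (fast, +2):
  init: slow=0, fast=0
  step 1: slow=1, fast=2
  step 2: slow=2, fast=1
  step 3: slow=3, fast=3
  slow == fast at node 3: cycle detected

Cycle: yes


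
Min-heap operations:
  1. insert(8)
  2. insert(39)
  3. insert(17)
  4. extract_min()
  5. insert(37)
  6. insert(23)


insert(8) -> [8]
insert(39) -> [8, 39]
insert(17) -> [8, 39, 17]
extract_min()->8, [17, 39]
insert(37) -> [17, 39, 37]
insert(23) -> [17, 23, 37, 39]

Final heap: [17, 23, 37, 39]


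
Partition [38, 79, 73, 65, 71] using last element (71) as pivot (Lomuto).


Pivot: 71
  38 <= 71: advance i (no swap)
  65 <= 71: swap -> [38, 65, 73, 79, 71]
Place pivot at 2: [38, 65, 71, 79, 73]

Partitioned: [38, 65, 71, 79, 73]


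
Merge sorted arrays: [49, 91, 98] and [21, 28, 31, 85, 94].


Take 21 from B
Take 28 from B
Take 31 from B
Take 49 from A
Take 85 from B
Take 91 from A
Take 94 from B

Merged: [21, 28, 31, 49, 85, 91, 94, 98]


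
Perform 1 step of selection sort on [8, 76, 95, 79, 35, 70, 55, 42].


Initial: [8, 76, 95, 79, 35, 70, 55, 42]
Step 1: min=8 at 0
  Swap: [8, 76, 95, 79, 35, 70, 55, 42]

After 1 step: [8, 76, 95, 79, 35, 70, 55, 42]


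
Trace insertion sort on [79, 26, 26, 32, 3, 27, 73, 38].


Initial: [79, 26, 26, 32, 3, 27, 73, 38]
Insert 26: [26, 79, 26, 32, 3, 27, 73, 38]
Insert 26: [26, 26, 79, 32, 3, 27, 73, 38]
Insert 32: [26, 26, 32, 79, 3, 27, 73, 38]
Insert 3: [3, 26, 26, 32, 79, 27, 73, 38]
Insert 27: [3, 26, 26, 27, 32, 79, 73, 38]
Insert 73: [3, 26, 26, 27, 32, 73, 79, 38]
Insert 38: [3, 26, 26, 27, 32, 38, 73, 79]

Sorted: [3, 26, 26, 27, 32, 38, 73, 79]


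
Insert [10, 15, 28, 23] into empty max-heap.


Insert 10: [10]
Insert 15: [15, 10]
Insert 28: [28, 10, 15]
Insert 23: [28, 23, 15, 10]

Final heap: [28, 23, 15, 10]


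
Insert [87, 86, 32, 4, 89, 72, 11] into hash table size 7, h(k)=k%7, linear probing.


Insert 87: h=3 -> slot 3
Insert 86: h=2 -> slot 2
Insert 32: h=4 -> slot 4
Insert 4: h=4, 1 probes -> slot 5
Insert 89: h=5, 1 probes -> slot 6
Insert 72: h=2, 5 probes -> slot 0
Insert 11: h=4, 4 probes -> slot 1

Table: [72, 11, 86, 87, 32, 4, 89]


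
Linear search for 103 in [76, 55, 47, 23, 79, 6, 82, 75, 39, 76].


i=0: 76!=103
i=1: 55!=103
i=2: 47!=103
i=3: 23!=103
i=4: 79!=103
i=5: 6!=103
i=6: 82!=103
i=7: 75!=103
i=8: 39!=103
i=9: 76!=103

Not found, 10 comps


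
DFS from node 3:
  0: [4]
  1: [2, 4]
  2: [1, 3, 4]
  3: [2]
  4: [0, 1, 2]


Visit 3, push [2]
Visit 2, push [4, 1]
Visit 1, push [4]
Visit 4, push [0]
Visit 0, push []

DFS order: [3, 2, 1, 4, 0]


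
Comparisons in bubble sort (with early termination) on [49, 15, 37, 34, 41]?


Algorithm: bubble sort (with early termination)
Input: [49, 15, 37, 34, 41]
Sorted: [15, 34, 37, 41, 49]

9


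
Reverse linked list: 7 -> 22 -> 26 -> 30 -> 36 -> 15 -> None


Step 1: curr=7, set curr.next=prev(None) | reversed so far: 7
Step 2: curr=22, set curr.next=prev(7) | reversed so far: 22 -> 7
Step 3: curr=26, set curr.next=prev(22) | reversed so far: 26 -> 22 -> 7
Step 4: curr=30, set curr.next=prev(26) | reversed so far: 30 -> 26 -> 22 -> 7
Step 5: curr=36, set curr.next=prev(30) | reversed so far: 36 -> 30 -> 26 -> 22 -> 7
Step 6: curr=15, set curr.next=prev(36) | reversed so far: 15 -> 36 -> 30 -> 26 -> 22 -> 7

15 -> 36 -> 30 -> 26 -> 22 -> 7 -> None


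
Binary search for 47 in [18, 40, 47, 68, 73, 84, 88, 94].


Step 1: lo=0, hi=7, mid=3, val=68
Step 2: lo=0, hi=2, mid=1, val=40
Step 3: lo=2, hi=2, mid=2, val=47

Found at index 2


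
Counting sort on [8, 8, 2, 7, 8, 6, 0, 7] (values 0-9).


Input: [8, 8, 2, 7, 8, 6, 0, 7]
Counts: [1, 0, 1, 0, 0, 0, 1, 2, 3, 0]

Sorted: [0, 2, 6, 7, 7, 8, 8, 8]


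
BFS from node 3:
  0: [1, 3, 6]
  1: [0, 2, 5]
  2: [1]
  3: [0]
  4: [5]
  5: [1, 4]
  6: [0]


Visit 3, enqueue [0]
Visit 0, enqueue [1, 6]
Visit 1, enqueue [2, 5]
Visit 6, enqueue []
Visit 2, enqueue []
Visit 5, enqueue [4]
Visit 4, enqueue []

BFS order: [3, 0, 1, 6, 2, 5, 4]


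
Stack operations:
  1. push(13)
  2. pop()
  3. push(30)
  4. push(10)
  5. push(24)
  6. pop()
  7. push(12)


push(13) -> [13]
pop()->13, []
push(30) -> [30]
push(10) -> [30, 10]
push(24) -> [30, 10, 24]
pop()->24, [30, 10]
push(12) -> [30, 10, 12]

Final stack: [30, 10, 12]


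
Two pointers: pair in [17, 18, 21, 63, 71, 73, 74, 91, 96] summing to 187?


lo=0(17)+hi=8(96)=113
lo=1(18)+hi=8(96)=114
lo=2(21)+hi=8(96)=117
lo=3(63)+hi=8(96)=159
lo=4(71)+hi=8(96)=167
lo=5(73)+hi=8(96)=169
lo=6(74)+hi=8(96)=170
lo=7(91)+hi=8(96)=187

Yes: 91+96=187


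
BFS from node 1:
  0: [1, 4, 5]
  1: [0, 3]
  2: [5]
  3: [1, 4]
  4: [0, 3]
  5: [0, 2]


Visit 1, enqueue [0, 3]
Visit 0, enqueue [4, 5]
Visit 3, enqueue []
Visit 4, enqueue []
Visit 5, enqueue [2]
Visit 2, enqueue []

BFS order: [1, 0, 3, 4, 5, 2]


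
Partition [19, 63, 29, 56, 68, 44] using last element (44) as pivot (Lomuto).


Pivot: 44
  19 <= 44: advance i (no swap)
  29 <= 44: swap -> [19, 29, 63, 56, 68, 44]
Place pivot at 2: [19, 29, 44, 56, 68, 63]

Partitioned: [19, 29, 44, 56, 68, 63]
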